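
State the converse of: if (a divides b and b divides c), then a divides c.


The converse of (P → Q) is (Q → P). It is not in general equivalent to the original.
Here P = '(a divides b and b divides c)' and Q = 'a divides c'.

If a divides c, then (a divides b and b divides c).


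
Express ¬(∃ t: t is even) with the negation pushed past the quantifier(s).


¬(∀ x: φ) = ∃ x: ¬φ, and ¬(∃ x: φ) = ∀ x: ¬φ.
Apply to the existential statement.

∀ t: ¬(t is even)


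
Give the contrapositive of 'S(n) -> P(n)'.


The contrapositive of (P → Q) is (¬Q → ¬P); it is logically equivalent to the original.
Here P = 'S(n)' and Q = 'P(n)'.

If not (P(n)), then not (S(n)).


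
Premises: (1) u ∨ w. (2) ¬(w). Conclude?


Disjunctive syllogism: from (P ∨ Q) and ¬P, infer Q.
One disjunct, 'w', is ruled out; the other must hold.

u


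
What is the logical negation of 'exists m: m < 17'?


¬(forall x: φ) = exists x: ¬φ, and ¬(exists x: φ) = forall x: ¬φ.
Apply to the existential statement.

forall m: ~(m < 17)


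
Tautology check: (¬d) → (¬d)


Build the truth table over {d}:
d | φ
-----
F | T
T | T
Every row evaluates to true.

Yes, it is a tautology.


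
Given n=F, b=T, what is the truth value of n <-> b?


Biconditional is true when both operands have the same truth value.
Substitute: n=F, b=T.
F <-> T evaluates to F.

F


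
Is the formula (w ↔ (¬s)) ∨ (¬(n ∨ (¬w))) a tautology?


Build the truth table over {n, s, w}:
n | s | w | φ
-------------
F | F | F | F
T | F | F | F
F | T | F | T
T | T | F | T
F | F | T | T
T | F | T | T
F | T | T | T
T | T | T | F
Counterexample at row 1: with n=F, s=F, w=F, the formula is F.

No, it is not a tautology.


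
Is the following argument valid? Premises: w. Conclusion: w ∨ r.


This matches the form of disjunction introduction: the conclusion follows in every model of the premises.

Valid.


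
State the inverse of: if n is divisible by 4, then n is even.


The inverse of (P → Q) is (¬P → ¬Q). It is equivalent to the converse, not to the original.
Here P = 'n is divisible by 4' and Q = 'n is even'.

If not (n is divisible by 4), then not (n is even).


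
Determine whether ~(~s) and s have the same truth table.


Compare truth tables:
s | φ | ψ
---------
False | False | False
True | True | True
The columns φ and ψ agree on every row.

Yes, they are logically equivalent.


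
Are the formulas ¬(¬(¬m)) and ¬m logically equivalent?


Compare truth tables:
m | φ | ψ
---------
F | T | T
T | F | F
The columns φ and ψ agree on every row.

Yes, they are logically equivalent.


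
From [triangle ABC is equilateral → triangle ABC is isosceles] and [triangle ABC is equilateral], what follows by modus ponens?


Modus ponens: from (P → Q) and P, infer Q.
P = 'triangle ABC is equilateral' is asserted, and P → Q holds, so Q follows.

triangle ABC is isosceles.


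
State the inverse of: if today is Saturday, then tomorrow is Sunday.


The inverse of (P → Q) is (¬P → ¬Q). It is equivalent to the converse, not to the original.
Here P = 'today is Saturday' and Q = 'tomorrow is Sunday'.

If not (today is Saturday), then not (tomorrow is Sunday).


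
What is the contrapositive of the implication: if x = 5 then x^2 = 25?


The contrapositive of (P → Q) is (¬Q → ¬P); it is logically equivalent to the original.
Here P = 'x = 5' and Q = 'x^2 = 25'.

If not (x^2 = 25), then not (x = 5).


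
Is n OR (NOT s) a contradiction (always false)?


Truth table over {n, s}:
n | s | φ
---------
F | F | T
T | F | T
F | T | F
T | T | T
Satisfying assignment at row 1: n=F, s=F gives T.

No, it is not a contradiction.


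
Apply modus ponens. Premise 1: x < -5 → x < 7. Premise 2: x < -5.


Modus ponens: from (P → Q) and P, infer Q.
P = 'x < -5' is asserted, and P → Q holds, so Q follows.

x < 7.


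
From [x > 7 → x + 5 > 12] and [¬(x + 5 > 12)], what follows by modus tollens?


Modus tollens: from (P → Q) and ¬Q, infer ¬P.
Q = 'x + 5 > 12' is denied; since P → Q, P must also fail.

Not (x > 7).


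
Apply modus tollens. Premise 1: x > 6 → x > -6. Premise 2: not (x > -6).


Modus tollens: from (P → Q) and ¬Q, infer ¬P.
Q = 'x > -6' is denied; since P → Q, P must also fail.

Not (x > 6).


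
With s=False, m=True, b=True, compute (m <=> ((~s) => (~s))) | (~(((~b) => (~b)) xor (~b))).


Substitute s=False, m=True, b=True:
… (earlier sub-steps elided)
~s = True
(~s) => (~s) = True => True = True
m <=> ((~s) => (~s)) = True <=> True = True
~b = False
~b = False
(~b) => (~b) = False => False = True
~b = False
((~b) => (~b)) xor (~b) = True xor False = True
~(((~b) => (~b)) xor (~b)) = False
(m <=> ((~s) => (~s))) | (~(((~b) => (~b)) xor (~b))) = True | False = True

True


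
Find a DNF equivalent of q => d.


Step 1: Rewrite q → d as ¬q ∨ d.

(~q) | d


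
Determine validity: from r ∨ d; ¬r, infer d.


This matches the form of disjunctive syllogism: the conclusion follows in every model of the premises.

Valid.


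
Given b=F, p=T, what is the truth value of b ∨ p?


Disjunction is false only when both operands are false.
Substitute: b=F, p=T.
F ∨ T evaluates to T.

T


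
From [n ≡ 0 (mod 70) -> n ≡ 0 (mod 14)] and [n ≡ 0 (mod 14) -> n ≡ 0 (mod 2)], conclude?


Hypothetical syllogism: from (P → Q) and (Q → R), infer (P → R).
Chain the two implications through the shared middle term 'n ≡ 0 (mod 14)'.

n ≡ 0 (mod 70) -> n ≡ 0 (mod 2)


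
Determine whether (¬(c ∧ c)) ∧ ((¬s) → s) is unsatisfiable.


Truth table over {c, s}:
c | s | φ
---------
F | F | F
T | F | F
F | T | T
T | T | F
Satisfying assignment at row 3: c=F, s=T gives T.

No, it is not a contradiction.


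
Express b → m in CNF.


Step 1: Rewrite b → m as ¬b ∨ m.

(¬b) ∨ m


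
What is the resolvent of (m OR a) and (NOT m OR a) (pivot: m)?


The clauses contain complementary literals m and NOTm.
Resolution eliminates this pair and disjoins the remaining literals (merging duplicates).

a


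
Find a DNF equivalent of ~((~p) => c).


Step 1: Rewrite implication then negate: ¬(¬(¬p) ∨ c) = (¬p) ∧ ¬c.

(~p) & (~c)


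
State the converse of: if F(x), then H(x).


The converse of (P → Q) is (Q → P). It is not in general equivalent to the original.
Here P = 'F(x)' and Q = 'H(x)'.

If H(x), then F(x).


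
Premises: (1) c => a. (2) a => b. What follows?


Hypothetical syllogism: from (P → Q) and (Q → R), infer (P → R).
Chain the two implications through the shared middle term 'a'.

c => b


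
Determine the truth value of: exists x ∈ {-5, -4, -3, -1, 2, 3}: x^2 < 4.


Evaluate the predicate on each element: -5:False, -4:False, -3:False, -1:True, 2:False, 3:False.
Witness x = -1 satisfies the predicate.

True


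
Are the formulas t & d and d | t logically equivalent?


Compare truth tables:
d | t | φ | ψ
-------------
False | False | False | False
True | False | False | True
False | True | False | True
True | True | True | True
They differ at row 2 (d=True, t=False): φ=False but ψ=True.

No, they are not logically equivalent.


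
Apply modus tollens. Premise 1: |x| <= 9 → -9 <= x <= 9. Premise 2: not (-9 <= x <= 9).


Modus tollens: from (P → Q) and ¬Q, infer ¬P.
Q = '-9 <= x <= 9' is denied; since P → Q, P must also fail.

Not (|x| <= 9).


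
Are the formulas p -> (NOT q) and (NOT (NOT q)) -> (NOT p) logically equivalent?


Compare truth tables:
p | q | φ | ψ
-------------
F | F | T | T
T | F | T | T
F | T | T | T
T | T | F | F
The columns φ and ψ agree on every row.

Yes, they are logically equivalent.


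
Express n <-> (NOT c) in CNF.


Step 1: Rewrite n ↔ (¬c) as (n → (¬c)) ∧ ((¬c) → n).
Step 2: Rewrite each implication as a disjunction.
Step 3: Eliminate any double negations (¬¬X = X).

((NOT n) OR (NOT c)) AND (c OR n)


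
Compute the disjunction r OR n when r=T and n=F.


Disjunction is false only when both operands are false.
Substitute: r=T, n=F.
T OR F evaluates to T.

T


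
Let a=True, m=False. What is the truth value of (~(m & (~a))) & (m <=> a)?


Substitute a=True, m=False:
~a = False
m & (~a) = False & False = False
~(m & (~a)) = True
m <=> a = False <=> True = False
(~(m & (~a))) & (m <=> a) = True & False = False

False


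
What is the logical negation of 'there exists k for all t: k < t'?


Negation flips each quantifier (∀↔∃) and negates the inner predicate.
¬(there exists k for all t: φ) = for all k there exists t: ¬φ.

for all k there exists t: NOT(k < t)


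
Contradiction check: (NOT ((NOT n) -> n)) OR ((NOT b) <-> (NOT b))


Truth table over {b, n}:
b | n | φ
---------
F | F | T
T | F | T
F | T | T
T | T | T
Satisfying assignment at row 1: b=F, n=F gives T.

No, it is not a contradiction.


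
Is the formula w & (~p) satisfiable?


Search for a satisfying assignment over {p, w}.
Try p=False, w=True: the formula evaluates to True.
A satisfying assignment exists.

Satisfiable.


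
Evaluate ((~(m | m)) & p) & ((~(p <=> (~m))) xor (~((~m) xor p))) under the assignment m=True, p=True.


Substitute m=True, p=True:
… (earlier sub-steps elided)
~(m | m) = False
(~(m | m)) & p = False & True = False
~m = False
p <=> (~m) = True <=> False = False
~(p <=> (~m)) = True
~m = False
(~m) xor p = False xor True = True
~((~m) xor p) = False
(~(p <=> (~m))) xor (~((~m) xor p)) = True xor False = True
((~(m | m)) & p) & ((~(p <=> (~m))) xor (~((~m) xor p))) = False & True = False

False


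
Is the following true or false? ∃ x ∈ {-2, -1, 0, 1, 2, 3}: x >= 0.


Evaluate the predicate on each element: -2:F, -1:F, 0:T, 1:T, 2:T, 3:T.
Witness x = 0 satisfies the predicate.

T


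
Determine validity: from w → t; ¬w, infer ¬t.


This is denying the antecedent (fallacy). There exist truth assignments where the premises are all true but the conclusion is false.

Invalid.


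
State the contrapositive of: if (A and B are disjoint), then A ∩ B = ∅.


The contrapositive of (P → Q) is (¬Q → ¬P); it is logically equivalent to the original.
Here P = '(A and B are disjoint)' and Q = 'A ∩ B = ∅'.

If not (A ∩ B = ∅), then not ((A and B are disjoint)).


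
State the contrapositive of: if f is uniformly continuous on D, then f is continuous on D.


The contrapositive of (P → Q) is (¬Q → ¬P); it is logically equivalent to the original.
Here P = 'f is uniformly continuous on D' and Q = 'f is continuous on D'.

If not (f is continuous on D), then not (f is uniformly continuous on D).


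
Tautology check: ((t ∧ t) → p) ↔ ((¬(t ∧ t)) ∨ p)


Build the truth table over {p, t}:
p | t | φ
---------
F | F | T
T | F | T
F | T | T
T | T | T
Every row evaluates to true.

Yes, it is a tautology.


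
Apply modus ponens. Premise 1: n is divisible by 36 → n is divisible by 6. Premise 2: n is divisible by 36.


Modus ponens: from (P → Q) and P, infer Q.
P = 'n is divisible by 36' is asserted, and P → Q holds, so Q follows.

n is divisible by 6.


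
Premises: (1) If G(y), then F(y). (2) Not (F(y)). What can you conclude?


Modus tollens: from (P → Q) and ¬Q, infer ¬P.
Q = 'F(y)' is denied; since P → Q, P must also fail.

Not (G(y)).


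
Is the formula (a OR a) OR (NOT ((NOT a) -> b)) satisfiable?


Search for a satisfying assignment over {a, b}.
Try a=F, b=F: the formula evaluates to T.
A satisfying assignment exists.

Satisfiable.


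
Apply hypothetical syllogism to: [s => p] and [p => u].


Hypothetical syllogism: from (P → Q) and (Q → R), infer (P → R).
Chain the two implications through the shared middle term 'p'.

s => u


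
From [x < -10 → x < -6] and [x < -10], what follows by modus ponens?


Modus ponens: from (P → Q) and P, infer Q.
P = 'x < -10' is asserted, and P → Q holds, so Q follows.

x < -6.


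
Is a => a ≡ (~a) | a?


Compare truth tables:
a | φ | ψ
---------
False | True | True
True | True | True
The columns φ and ψ agree on every row.

Yes, they are logically equivalent.


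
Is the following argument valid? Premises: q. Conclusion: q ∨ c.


This matches the form of disjunction introduction: the conclusion follows in every model of the premises.

Valid.


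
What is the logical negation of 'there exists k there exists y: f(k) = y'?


Negation flips each quantifier (∀↔∃) and negates the inner predicate.
¬(there exists k there exists y: φ) = for all k for all y: ¬φ.

for all k for all y: NOT(f(k) = y)


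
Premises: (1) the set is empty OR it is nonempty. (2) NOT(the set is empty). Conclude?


Disjunctive syllogism: from (P ∨ Q) and ¬P, infer Q.
One disjunct, 'the set is empty', is ruled out; the other must hold.

it is nonempty


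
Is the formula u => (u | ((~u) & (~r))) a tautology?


Build the truth table over {r, u}:
r | u | φ
---------
False | False | True
True | False | True
False | True | True
True | True | True
Every row evaluates to true.

Yes, it is a tautology.


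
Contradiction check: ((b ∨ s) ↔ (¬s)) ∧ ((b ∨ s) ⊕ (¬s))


Truth table over {b, s}:
b | s | φ
---------
F | F | F
T | F | F
F | T | F
T | T | F
Every row is false.

Yes, it is a contradiction.


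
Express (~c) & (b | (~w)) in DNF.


Step 1: Distribute ∧ over ∨: (¬c) ∧ (b ∨ (¬w)) = ((¬c) ∧ b) ∨ ((¬c) ∧ (¬w)).

((~c) & b) | ((~c) & (~w))


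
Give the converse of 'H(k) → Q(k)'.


The converse of (P → Q) is (Q → P). It is not in general equivalent to the original.
Here P = 'H(k)' and Q = 'Q(k)'.

If Q(k), then H(k).


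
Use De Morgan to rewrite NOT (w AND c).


De Morgan: the negation of a conjunction is the disjunction of the negations.
Distribute NOT across AND, flipping it to OR, and negate each literal.

(NOT w) OR (NOT c)


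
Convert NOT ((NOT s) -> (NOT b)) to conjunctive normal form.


Step 1: Rewrite (¬s) → (¬b) as ¬(¬s) ∨ (¬b).
Step 2: Negate: ¬(¬(¬s) ∨ (¬b)) = (¬s) ∧ ¬(¬b) (De Morgan + double negation).
Step 3: Eliminate any double negations (¬¬X = X).

(NOT s) AND b


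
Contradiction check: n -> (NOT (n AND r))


Truth table over {n, r}:
n | r | φ
---------
F | F | T
T | F | T
F | T | T
T | T | F
Satisfying assignment at row 1: n=F, r=F gives T.

No, it is not a contradiction.


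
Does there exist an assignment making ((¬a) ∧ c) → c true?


Search for a satisfying assignment over {a, c}.
Try a=F, c=F: the formula evaluates to T.
A satisfying assignment exists.

Satisfiable.


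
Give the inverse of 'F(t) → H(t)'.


The inverse of (P → Q) is (¬P → ¬Q). It is equivalent to the converse, not to the original.
Here P = 'F(t)' and Q = 'H(t)'.

If not (F(t)), then not (H(t)).


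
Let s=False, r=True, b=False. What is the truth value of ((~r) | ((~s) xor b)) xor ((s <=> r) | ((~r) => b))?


Substitute s=False, r=True, b=False:
~r = False
~s = True
(~s) xor b = True xor False = True
(~r) | ((~s) xor b) = False | True = True
s <=> r = False <=> True = False
~r = False
(~r) => b = False => False = True
(s <=> r) | ((~r) => b) = False | True = True
((~r) | ((~s) xor b)) xor ((s <=> r) | ((~r) => b)) = True xor True = False

False


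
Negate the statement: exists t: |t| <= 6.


¬(forall x: φ) = exists x: ¬φ, and ¬(exists x: φ) = forall x: ¬φ.
Apply to the existential statement.

forall t: ~(|t| <= 6)


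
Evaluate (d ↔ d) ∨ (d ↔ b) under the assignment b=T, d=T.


Substitute b=T, d=T:
d ↔ d = T ↔ T = T
d ↔ b = T ↔ T = T
(d ↔ d) ∨ (d ↔ b) = T ∨ T = T

T


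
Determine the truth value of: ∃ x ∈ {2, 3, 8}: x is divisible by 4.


Evaluate the predicate on each element: 2:F, 3:F, 8:T.
Witness x = 8 satisfies the predicate.

T


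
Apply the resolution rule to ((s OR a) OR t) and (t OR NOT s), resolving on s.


The clauses contain complementary literals s and NOTs.
Resolution eliminates this pair and disjoins the remaining literals (merging duplicates).

(t OR a)


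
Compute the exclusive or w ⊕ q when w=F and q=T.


Exclusive or is true when exactly one operand is true.
Substitute: w=F, q=T.
F ⊕ T evaluates to T.

T


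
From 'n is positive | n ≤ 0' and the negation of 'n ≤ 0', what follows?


Disjunctive syllogism: from (P ∨ Q) and ¬P, infer Q.
One disjunct, 'n ≤ 0', is ruled out; the other must hold.

n is positive


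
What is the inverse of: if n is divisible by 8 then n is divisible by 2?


The inverse of (P → Q) is (¬P → ¬Q). It is equivalent to the converse, not to the original.
Here P = 'n is divisible by 8' and Q = 'n is divisible by 2'.

If not (n is divisible by 8), then not (n is divisible by 2).


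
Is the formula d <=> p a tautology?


Build the truth table over {d, p}:
d | p | φ
---------
False | False | True
True | False | False
False | True | False
True | True | True
Counterexample at row 2: with d=True, p=False, the formula is False.

No, it is not a tautology.


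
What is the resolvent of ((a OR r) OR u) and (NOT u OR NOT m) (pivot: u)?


The clauses contain complementary literals u and NOTu.
Resolution eliminates this pair and disjoins the remaining literals (merging duplicates).

((a OR r) OR NOT m)


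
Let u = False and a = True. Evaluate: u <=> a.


Biconditional is true when both operands have the same truth value.
Substitute: u=False, a=True.
False <=> True evaluates to False.

False


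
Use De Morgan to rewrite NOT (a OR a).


De Morgan: the negation of a disjunction is the conjunction of the negations.
Distribute NOT across OR, flipping it to AND, and negate each literal.

(NOT a) AND (NOT a)


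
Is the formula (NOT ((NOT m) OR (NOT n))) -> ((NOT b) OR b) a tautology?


Build the truth table over {b, m, n}:
b | m | n | φ
-------------
F | F | F | T
T | F | F | T
F | T | F | T
T | T | F | T
F | F | T | T
T | F | T | T
F | T | T | T
T | T | T | T
Every row evaluates to true.

Yes, it is a tautology.


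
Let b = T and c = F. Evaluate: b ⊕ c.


Exclusive or is true when exactly one operand is true.
Substitute: b=T, c=F.
T ⊕ F evaluates to T.

T


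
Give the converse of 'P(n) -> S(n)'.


The converse of (P → Q) is (Q → P). It is not in general equivalent to the original.
Here P = 'P(n)' and Q = 'S(n)'.

If S(n), then P(n).


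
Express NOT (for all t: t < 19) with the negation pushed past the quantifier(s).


¬(for all x: φ) = there exists x: ¬φ, and ¬(there exists x: φ) = for all x: ¬φ.
Apply to the universal statement.

there exists t: NOT(t < 19)


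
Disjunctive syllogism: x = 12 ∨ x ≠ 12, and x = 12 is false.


Disjunctive syllogism: from (P ∨ Q) and ¬P, infer Q.
One disjunct, 'x = 12', is ruled out; the other must hold.

x ≠ 12


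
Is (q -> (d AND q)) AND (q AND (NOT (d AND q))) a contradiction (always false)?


Truth table over {d, q}:
d | q | φ
---------
F | F | F
T | F | F
F | T | F
T | T | F
Every row is false.

Yes, it is a contradiction.


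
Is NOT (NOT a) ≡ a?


Compare truth tables:
a | φ | ψ
---------
F | F | F
T | T | T
The columns φ and ψ agree on every row.

Yes, they are logically equivalent.


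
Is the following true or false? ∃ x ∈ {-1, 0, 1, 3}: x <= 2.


Evaluate the predicate on each element: -1:T, 0:T, 1:T, 3:F.
Witness x = -1 satisfies the predicate.

T


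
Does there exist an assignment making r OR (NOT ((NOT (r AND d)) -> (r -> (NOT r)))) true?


Search for a satisfying assignment over {d, r}.
Try d=F, r=T: the formula evaluates to T.
A satisfying assignment exists.

Satisfiable.


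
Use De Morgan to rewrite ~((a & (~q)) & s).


De Morgan: the negation of a conjunction is the disjunction of the negations.
Distribute ~ across &, flipping it to |, and negate each literal.

((~a) | q) | (~s)


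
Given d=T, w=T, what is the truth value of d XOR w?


Exclusive or is true when exactly one operand is true.
Substitute: d=T, w=T.
T XOR T evaluates to F.

F


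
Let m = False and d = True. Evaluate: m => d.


Implication is false only when antecedent is true and consequent is false.
Substitute: m=False, d=True.
False => True evaluates to True.

True


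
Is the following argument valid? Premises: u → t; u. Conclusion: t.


This matches the form of modus ponens: the conclusion follows in every model of the premises.

Valid.


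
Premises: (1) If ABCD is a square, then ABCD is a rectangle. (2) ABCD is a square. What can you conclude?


Modus ponens: from (P → Q) and P, infer Q.
P = 'ABCD is a square' is asserted, and P → Q holds, so Q follows.

ABCD is a rectangle.


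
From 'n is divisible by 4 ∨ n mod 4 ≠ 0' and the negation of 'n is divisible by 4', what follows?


Disjunctive syllogism: from (P ∨ Q) and ¬P, infer Q.
One disjunct, 'n is divisible by 4', is ruled out; the other must hold.

n mod 4 ≠ 0


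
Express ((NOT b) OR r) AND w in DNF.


Step 1: Distribute ∧ over ∨: ((¬b) ∨ r) ∧ w = ((¬b) ∧ w) ∨ (r ∧ w).

((NOT b) AND w) OR (r AND w)


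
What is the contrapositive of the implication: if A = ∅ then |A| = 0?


The contrapositive of (P → Q) is (¬Q → ¬P); it is logically equivalent to the original.
Here P = 'A = ∅' and Q = '|A| = 0'.

If not (|A| = 0), then not (A = ∅).


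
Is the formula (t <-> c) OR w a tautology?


Build the truth table over {c, t, w}:
c | t | w | φ
-------------
F | F | F | T
T | F | F | F
F | T | F | F
T | T | F | T
F | F | T | T
T | F | T | T
F | T | T | T
T | T | T | T
Counterexample at row 2: with c=T, t=F, w=F, the formula is F.

No, it is not a tautology.


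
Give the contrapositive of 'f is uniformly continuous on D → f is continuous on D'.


The contrapositive of (P → Q) is (¬Q → ¬P); it is logically equivalent to the original.
Here P = 'f is uniformly continuous on D' and Q = 'f is continuous on D'.

If not (f is continuous on D), then not (f is uniformly continuous on D).


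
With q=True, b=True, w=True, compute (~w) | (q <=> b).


Substitute q=True, b=True, w=True:
~w = False
q <=> b = True <=> True = True
(~w) | (q <=> b) = False | True = True

True


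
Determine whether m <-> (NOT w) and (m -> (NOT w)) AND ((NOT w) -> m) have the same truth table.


Compare truth tables:
m | w | φ | ψ
-------------
F | F | F | F
T | F | T | T
F | T | T | T
T | T | F | F
The columns φ and ψ agree on every row.

Yes, they are logically equivalent.


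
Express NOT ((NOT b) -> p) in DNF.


Step 1: Rewrite implication then negate: ¬(¬(¬b) ∨ p) = (¬b) ∧ ¬p.

(NOT b) AND (NOT p)


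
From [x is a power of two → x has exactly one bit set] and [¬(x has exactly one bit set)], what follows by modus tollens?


Modus tollens: from (P → Q) and ¬Q, infer ¬P.
Q = 'x has exactly one bit set' is denied; since P → Q, P must also fail.

Not (x is a power of two).


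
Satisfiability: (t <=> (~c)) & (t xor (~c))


Check all 4 assignments over {c, t}:
c | t | φ
---------
False | False | False
True | False | False
False | True | False
True | True | False
No assignment makes the formula true.

Unsatisfiable.


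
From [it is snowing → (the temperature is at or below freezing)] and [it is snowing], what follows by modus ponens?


Modus ponens: from (P → Q) and P, infer Q.
P = 'it is snowing' is asserted, and P → Q holds, so Q follows.

(the temperature is at or below freezing).


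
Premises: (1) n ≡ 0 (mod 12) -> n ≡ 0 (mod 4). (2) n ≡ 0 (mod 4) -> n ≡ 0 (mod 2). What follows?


Hypothetical syllogism: from (P → Q) and (Q → R), infer (P → R).
Chain the two implications through the shared middle term 'n ≡ 0 (mod 4)'.

n ≡ 0 (mod 12) -> n ≡ 0 (mod 2)


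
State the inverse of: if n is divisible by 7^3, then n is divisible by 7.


The inverse of (P → Q) is (¬P → ¬Q). It is equivalent to the converse, not to the original.
Here P = 'n is divisible by 7^3' and Q = 'n is divisible by 7'.

If not (n is divisible by 7^3), then not (n is divisible by 7).


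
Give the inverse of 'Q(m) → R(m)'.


The inverse of (P → Q) is (¬P → ¬Q). It is equivalent to the converse, not to the original.
Here P = 'Q(m)' and Q = 'R(m)'.

If not (Q(m)), then not (R(m)).


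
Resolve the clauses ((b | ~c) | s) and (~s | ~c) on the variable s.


The clauses contain complementary literals s and ~s.
Resolution eliminates this pair and disjoins the remaining literals (merging duplicates).

(b | ~c)


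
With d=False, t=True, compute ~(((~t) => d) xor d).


Substitute d=False, t=True:
~t = False
(~t) => d = False => False = True
((~t) => d) xor d = True xor False = True
~(((~t) => d) xor d) = False

False


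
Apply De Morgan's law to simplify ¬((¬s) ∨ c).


De Morgan: the negation of a disjunction is the conjunction of the negations.
Distribute ¬ across ∨, flipping it to ∧, and negate each literal.

s ∧ (¬c)


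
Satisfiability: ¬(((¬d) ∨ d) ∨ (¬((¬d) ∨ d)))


Check all 2 assignments over {d}:
d | φ
-----
F | F
T | F
No assignment makes the formula true.

Unsatisfiable.


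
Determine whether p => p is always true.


Build the truth table over {p}:
p | φ
-----
False | True
True | True
Every row evaluates to true.

Yes, it is a tautology.


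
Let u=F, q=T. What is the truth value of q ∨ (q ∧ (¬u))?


Substitute u=F, q=T:
¬u = T
q ∧ (¬u) = T ∧ T = T
q ∨ (q ∧ (¬u)) = T ∨ T = T

T


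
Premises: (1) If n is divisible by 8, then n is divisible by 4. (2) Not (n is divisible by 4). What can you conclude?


Modus tollens: from (P → Q) and ¬Q, infer ¬P.
Q = 'n is divisible by 4' is denied; since P → Q, P must also fail.

Not (n is divisible by 8).


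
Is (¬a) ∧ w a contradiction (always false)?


Truth table over {a, w}:
a | w | φ
---------
F | F | F
T | F | F
F | T | T
T | T | F
Satisfying assignment at row 3: a=F, w=T gives T.

No, it is not a contradiction.


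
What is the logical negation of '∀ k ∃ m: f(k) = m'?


Negation flips each quantifier (∀↔∃) and negates the inner predicate.
¬(∀ k ∃ m: φ) = ∃ k ∀ m: ¬φ.

∃ k ∀ m: ¬(f(k) = m)


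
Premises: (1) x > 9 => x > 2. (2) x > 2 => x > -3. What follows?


Hypothetical syllogism: from (P → Q) and (Q → R), infer (P → R).
Chain the two implications through the shared middle term 'x > 2'.

x > 9 => x > -3


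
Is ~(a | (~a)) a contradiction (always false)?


Truth table over {a}:
a | φ
-----
False | False
True | False
Every row is false.

Yes, it is a contradiction.


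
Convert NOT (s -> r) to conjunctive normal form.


Step 1: Rewrite s → r as ¬s ∨ r.
Step 2: Negate: ¬(¬s ∨ r) = s ∧ ¬r (De Morgan + double negation).

s AND (NOT r)


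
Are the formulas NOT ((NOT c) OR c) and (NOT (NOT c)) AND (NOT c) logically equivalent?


Compare truth tables:
c | φ | ψ
---------
F | F | F
T | F | F
The columns φ and ψ agree on every row.

Yes, they are logically equivalent.


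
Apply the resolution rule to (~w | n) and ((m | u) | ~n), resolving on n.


The clauses contain complementary literals n and ~n.
Resolution eliminates this pair and disjoins the remaining literals (merging duplicates).

((~w | m) | u)


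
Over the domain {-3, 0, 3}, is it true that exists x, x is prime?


Evaluate the predicate on each element: -3:False, 0:False, 3:True.
Witness x = 3 satisfies the predicate.

True


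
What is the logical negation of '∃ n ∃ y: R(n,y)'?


Negation flips each quantifier (∀↔∃) and negates the inner predicate.
¬(∃ n ∃ y: φ) = ∀ n ∀ y: ¬φ.

∀ n ∀ y: ¬(R(n,y))


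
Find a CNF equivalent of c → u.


Step 1: Rewrite c → u as ¬c ∨ u.

(¬c) ∨ u


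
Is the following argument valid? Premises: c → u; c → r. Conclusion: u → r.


This is (no valid rule). There exist truth assignments where the premises are all true but the conclusion is false.

Invalid.


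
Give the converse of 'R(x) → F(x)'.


The converse of (P → Q) is (Q → P). It is not in general equivalent to the original.
Here P = 'R(x)' and Q = 'F(x)'.

If F(x), then R(x).


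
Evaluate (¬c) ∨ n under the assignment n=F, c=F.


Substitute n=F, c=F:
¬c = T
(¬c) ∨ n = T ∨ F = T

T


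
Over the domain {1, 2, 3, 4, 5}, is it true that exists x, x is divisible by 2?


Evaluate the predicate on each element: 1:False, 2:True, 3:False, 4:True, 5:False.
Witness x = 2 satisfies the predicate.

True


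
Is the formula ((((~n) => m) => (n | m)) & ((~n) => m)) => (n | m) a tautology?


Build the truth table over {m, n}:
m | n | φ
---------
False | False | True
True | False | True
False | True | True
True | True | True
Every row evaluates to true.

Yes, it is a tautology.


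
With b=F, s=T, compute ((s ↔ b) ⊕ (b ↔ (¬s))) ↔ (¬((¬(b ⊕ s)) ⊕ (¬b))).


Substitute b=F, s=T:
s ↔ b = T ↔ F = F
¬s = F
b ↔ (¬s) = F ↔ F = T
(s ↔ b) ⊕ (b ↔ (¬s)) = F ⊕ T = T
b ⊕ s = F ⊕ T = T
¬(b ⊕ s) = F
¬b = T
(¬(b ⊕ s)) ⊕ (¬b) = F ⊕ T = T
¬((¬(b ⊕ s)) ⊕ (¬b)) = F
((s ↔ b) ⊕ (b ↔ (¬s))) ↔ (¬((¬(b ⊕ s)) ⊕ (¬b))) = T ↔ F = F

F


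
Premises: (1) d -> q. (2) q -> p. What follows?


Hypothetical syllogism: from (P → Q) and (Q → R), infer (P → R).
Chain the two implications through the shared middle term 'q'.

d -> p


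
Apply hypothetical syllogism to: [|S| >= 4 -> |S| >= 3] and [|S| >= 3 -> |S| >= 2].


Hypothetical syllogism: from (P → Q) and (Q → R), infer (P → R).
Chain the two implications through the shared middle term '|S| >= 3'.

|S| >= 4 -> |S| >= 2


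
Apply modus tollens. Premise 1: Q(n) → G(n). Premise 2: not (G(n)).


Modus tollens: from (P → Q) and ¬Q, infer ¬P.
Q = 'G(n)' is denied; since P → Q, P must also fail.

Not (Q(n)).


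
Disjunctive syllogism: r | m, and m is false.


Disjunctive syllogism: from (P ∨ Q) and ¬P, infer Q.
One disjunct, 'm', is ruled out; the other must hold.

r


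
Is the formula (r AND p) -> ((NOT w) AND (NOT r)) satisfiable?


Search for a satisfying assignment over {p, r, w}.
Try p=F, r=F, w=F: the formula evaluates to T.
A satisfying assignment exists.

Satisfiable.


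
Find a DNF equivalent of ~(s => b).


Step 1: Rewrite implication then negate: ¬(¬s ∨ b) = s ∧ ¬b.

s & (~b)


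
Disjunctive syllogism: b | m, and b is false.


Disjunctive syllogism: from (P ∨ Q) and ¬P, infer Q.
One disjunct, 'b', is ruled out; the other must hold.

m


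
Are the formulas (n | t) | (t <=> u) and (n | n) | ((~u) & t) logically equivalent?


Compare truth tables:
n | t | u | φ | ψ
-----------------
False | False | False | True | False
True | False | False | True | True
False | True | False | True | True
True | True | False | True | True
False | False | True | False | False
True | False | True | True | True
False | True | True | True | False
True | True | True | True | True
They differ at row 1 (n=False, t=False, u=False): φ=True but ψ=False.

No, they are not logically equivalent.


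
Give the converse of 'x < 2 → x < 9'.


The converse of (P → Q) is (Q → P). It is not in general equivalent to the original.
Here P = 'x < 2' and Q = 'x < 9'.

If x < 9, then x < 2.


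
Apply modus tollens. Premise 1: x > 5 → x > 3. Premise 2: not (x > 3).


Modus tollens: from (P → Q) and ¬Q, infer ¬P.
Q = 'x > 3' is denied; since P → Q, P must also fail.

Not (x > 5).


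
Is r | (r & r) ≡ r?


Compare truth tables:
r | φ | ψ
---------
False | False | False
True | True | True
The columns φ and ψ agree on every row.

Yes, they are logically equivalent.


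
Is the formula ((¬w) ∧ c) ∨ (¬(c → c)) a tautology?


Build the truth table over {c, w}:
c | w | φ
---------
F | F | F
T | F | T
F | T | F
T | T | F
Counterexample at row 1: with c=F, w=F, the formula is F.

No, it is not a tautology.


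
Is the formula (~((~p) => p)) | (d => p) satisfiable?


Search for a satisfying assignment over {d, p}.
Try d=False, p=False: the formula evaluates to True.
A satisfying assignment exists.

Satisfiable.


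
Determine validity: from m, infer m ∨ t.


This matches the form of disjunction introduction: the conclusion follows in every model of the premises.

Valid.


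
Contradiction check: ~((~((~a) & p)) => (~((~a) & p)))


Truth table over {a, p}:
a | p | φ
---------
False | False | False
True | False | False
False | True | False
True | True | False
Every row is false.

Yes, it is a contradiction.


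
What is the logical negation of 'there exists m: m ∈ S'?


¬(for all x: φ) = there exists x: ¬φ, and ¬(there exists x: φ) = for all x: ¬φ.
Apply to the existential statement.

for all m: NOT(m ∈ S)


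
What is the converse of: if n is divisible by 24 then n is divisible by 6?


The converse of (P → Q) is (Q → P). It is not in general equivalent to the original.
Here P = 'n is divisible by 24' and Q = 'n is divisible by 6'.

If n is divisible by 6, then n is divisible by 24.


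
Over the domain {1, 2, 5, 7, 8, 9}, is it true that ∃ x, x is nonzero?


Evaluate the predicate on each element: 1:T, 2:T, 5:T, 7:T, 8:T, 9:T.
Witness x = 1 satisfies the predicate.

T


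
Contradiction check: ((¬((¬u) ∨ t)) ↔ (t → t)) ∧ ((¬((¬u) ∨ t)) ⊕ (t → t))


Truth table over {t, u}:
t | u | φ
---------
F | F | F
T | F | F
F | T | F
T | T | F
Every row is false.

Yes, it is a contradiction.


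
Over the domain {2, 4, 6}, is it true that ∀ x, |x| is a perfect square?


Evaluate the predicate on each element: 2:F, 4:T, 6:F.
Counterexample x = 2 fails the predicate.

F


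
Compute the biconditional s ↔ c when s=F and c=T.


Biconditional is true when both operands have the same truth value.
Substitute: s=F, c=T.
F ↔ T evaluates to F.

F


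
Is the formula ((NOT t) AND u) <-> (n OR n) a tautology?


Build the truth table over {n, t, u}:
n | t | u | φ
-------------
F | F | F | T
T | F | F | F
F | T | F | T
T | T | F | F
F | F | T | F
T | F | T | T
F | T | T | T
T | T | T | F
Counterexample at row 2: with n=T, t=F, u=F, the formula is F.

No, it is not a tautology.


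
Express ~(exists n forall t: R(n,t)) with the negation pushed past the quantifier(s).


Negation flips each quantifier (∀↔∃) and negates the inner predicate.
¬(exists n forall t: φ) = forall n exists t: ¬φ.

forall n exists t: ~(R(n,t))


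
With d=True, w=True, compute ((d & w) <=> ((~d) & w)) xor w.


Substitute d=True, w=True:
d & w = True & True = True
~d = False
(~d) & w = False & True = False
(d & w) <=> ((~d) & w) = True <=> False = False
((d & w) <=> ((~d) & w)) xor w = False xor True = True

True


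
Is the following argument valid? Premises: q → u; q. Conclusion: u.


This matches the form of modus ponens: the conclusion follows in every model of the premises.

Valid.


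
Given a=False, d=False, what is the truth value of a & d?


Conjunction is true only when both operands are true.
Substitute: a=False, d=False.
False & False evaluates to False.

False


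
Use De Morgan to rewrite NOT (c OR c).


De Morgan: the negation of a disjunction is the conjunction of the negations.
Distribute NOT across OR, flipping it to AND, and negate each literal.

(NOT c) AND (NOT c)


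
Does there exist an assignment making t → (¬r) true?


Search for a satisfying assignment over {r, t}.
Try r=F, t=F: the formula evaluates to T.
A satisfying assignment exists.

Satisfiable.


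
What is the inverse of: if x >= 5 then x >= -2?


The inverse of (P → Q) is (¬P → ¬Q). It is equivalent to the converse, not to the original.
Here P = 'x >= 5' and Q = 'x >= -2'.

If not (x >= 5), then not (x >= -2).


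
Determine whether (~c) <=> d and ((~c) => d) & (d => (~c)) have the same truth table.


Compare truth tables:
c | d | φ | ψ
-------------
False | False | False | False
True | False | True | True
False | True | True | True
True | True | False | False
The columns φ and ψ agree on every row.

Yes, they are logically equivalent.


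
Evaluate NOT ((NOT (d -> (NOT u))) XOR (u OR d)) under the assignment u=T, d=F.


Substitute u=T, d=F:
NOT u = F
d -> (NOT u) = F -> F = T
NOT (d -> (NOT u)) = F
u OR d = T OR F = T
(NOT (d -> (NOT u))) XOR (u OR d) = F XOR T = T
NOT ((NOT (d -> (NOT u))) XOR (u OR d)) = F

F


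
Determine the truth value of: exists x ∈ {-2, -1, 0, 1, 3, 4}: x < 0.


Evaluate the predicate on each element: -2:True, -1:True, 0:False, 1:False, 3:False, 4:False.
Witness x = -2 satisfies the predicate.

True


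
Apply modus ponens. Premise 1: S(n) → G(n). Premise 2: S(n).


Modus ponens: from (P → Q) and P, infer Q.
P = 'S(n)' is asserted, and P → Q holds, so Q follows.

G(n).


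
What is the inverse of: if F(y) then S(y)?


The inverse of (P → Q) is (¬P → ¬Q). It is equivalent to the converse, not to the original.
Here P = 'F(y)' and Q = 'S(y)'.

If not (F(y)), then not (S(y)).


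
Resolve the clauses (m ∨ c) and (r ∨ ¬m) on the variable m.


The clauses contain complementary literals m and ¬m.
Resolution eliminates this pair and disjoins the remaining literals (merging duplicates).

(c ∨ r)


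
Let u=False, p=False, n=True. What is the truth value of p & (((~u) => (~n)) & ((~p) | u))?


Substitute u=False, p=False, n=True:
~u = True
~n = False
(~u) => (~n) = True => False = False
~p = True
(~p) | u = True | False = True
((~u) => (~n)) & ((~p) | u) = False & True = False
p & (((~u) => (~n)) & ((~p) | u)) = False & False = False

False


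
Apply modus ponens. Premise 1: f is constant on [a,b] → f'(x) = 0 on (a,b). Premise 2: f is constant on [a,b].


Modus ponens: from (P → Q) and P, infer Q.
P = 'f is constant on [a,b]' is asserted, and P → Q holds, so Q follows.

f'(x) = 0 on (a,b).


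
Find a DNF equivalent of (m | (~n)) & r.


Step 1: Distribute ∧ over ∨: (m ∨ (¬n)) ∧ r = (m ∧ r) ∨ ((¬n) ∧ r).

(m & r) | ((~n) & r)


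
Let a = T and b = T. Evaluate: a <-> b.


Biconditional is true when both operands have the same truth value.
Substitute: a=T, b=T.
T <-> T evaluates to T.

T


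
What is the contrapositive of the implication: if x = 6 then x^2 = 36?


The contrapositive of (P → Q) is (¬Q → ¬P); it is logically equivalent to the original.
Here P = 'x = 6' and Q = 'x^2 = 36'.

If not (x^2 = 36), then not (x = 6).


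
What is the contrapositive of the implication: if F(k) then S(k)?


The contrapositive of (P → Q) is (¬Q → ¬P); it is logically equivalent to the original.
Here P = 'F(k)' and Q = 'S(k)'.

If not (S(k)), then not (F(k)).


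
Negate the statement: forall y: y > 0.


¬(forall x: φ) = exists x: ¬φ, and ¬(exists x: φ) = forall x: ¬φ.
Apply to the universal statement.

exists y: ~(y > 0)


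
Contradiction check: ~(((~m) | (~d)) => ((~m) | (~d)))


Truth table over {d, m}:
d | m | φ
---------
False | False | False
True | False | False
False | True | False
True | True | False
Every row is false.

Yes, it is a contradiction.


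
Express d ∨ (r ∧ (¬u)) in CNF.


Step 1: Distribute ∨ over ∧: d ∨ (r ∧ (¬u)) = (d ∨ r) ∧ (d ∨ (¬u)).

(d ∨ r) ∧ (d ∨ (¬u))


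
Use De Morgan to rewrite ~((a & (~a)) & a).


De Morgan: the negation of a conjunction is the disjunction of the negations.
Distribute ~ across &, flipping it to |, and negate each literal.

((~a) | a) | (~a)
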